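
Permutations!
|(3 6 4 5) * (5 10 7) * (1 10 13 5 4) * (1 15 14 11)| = |(1 10 7 4 13 5 3 6 15 14 11)| = 11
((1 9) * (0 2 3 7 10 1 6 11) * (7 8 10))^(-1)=[11, 10, 0, 2, 4, 5, 9, 7, 3, 1, 8, 6]=(0 11 6 9 1 10 8 3 2)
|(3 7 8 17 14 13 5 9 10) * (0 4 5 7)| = |(0 4 5 9 10 3)(7 8 17 14 13)| = 30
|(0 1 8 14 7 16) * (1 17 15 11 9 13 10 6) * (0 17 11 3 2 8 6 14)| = 26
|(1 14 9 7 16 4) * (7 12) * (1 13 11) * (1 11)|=|(1 14 9 12 7 16 4 13)|=8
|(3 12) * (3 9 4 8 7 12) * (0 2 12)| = |(0 2 12 9 4 8 7)| = 7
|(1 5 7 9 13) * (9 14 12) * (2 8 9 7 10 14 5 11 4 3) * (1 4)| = |(1 11)(2 8 9 13 4 3)(5 10 14 12 7)| = 30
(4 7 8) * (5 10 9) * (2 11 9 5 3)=[0, 1, 11, 2, 7, 10, 6, 8, 4, 3, 5, 9]=(2 11 9 3)(4 7 8)(5 10)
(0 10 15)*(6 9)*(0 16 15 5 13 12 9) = (0 10 5 13 12 9 6)(15 16) = [10, 1, 2, 3, 4, 13, 0, 7, 8, 6, 5, 11, 9, 12, 14, 16, 15]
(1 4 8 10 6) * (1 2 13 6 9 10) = (1 4 8)(2 13 6)(9 10) = [0, 4, 13, 3, 8, 5, 2, 7, 1, 10, 9, 11, 12, 6]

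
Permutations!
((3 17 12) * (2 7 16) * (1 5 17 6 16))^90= [0, 1, 2, 3, 4, 5, 6, 7, 8, 9, 10, 11, 12, 13, 14, 15, 16, 17]= (17)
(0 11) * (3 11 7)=[7, 1, 2, 11, 4, 5, 6, 3, 8, 9, 10, 0]=(0 7 3 11)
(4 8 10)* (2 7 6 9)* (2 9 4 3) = (2 7 6 4 8 10 3) = [0, 1, 7, 2, 8, 5, 4, 6, 10, 9, 3]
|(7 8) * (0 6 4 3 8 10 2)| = 8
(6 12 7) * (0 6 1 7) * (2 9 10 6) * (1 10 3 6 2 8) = [8, 7, 9, 6, 4, 5, 12, 10, 1, 3, 2, 11, 0] = (0 8 1 7 10 2 9 3 6 12)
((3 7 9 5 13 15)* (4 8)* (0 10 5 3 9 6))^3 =(0 13 3)(4 8)(5 9 6)(7 10 15) =[13, 1, 2, 0, 8, 9, 5, 10, 4, 6, 15, 11, 12, 3, 14, 7]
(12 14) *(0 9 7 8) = [9, 1, 2, 3, 4, 5, 6, 8, 0, 7, 10, 11, 14, 13, 12] = (0 9 7 8)(12 14)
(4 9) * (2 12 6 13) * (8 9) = (2 12 6 13)(4 8 9) = [0, 1, 12, 3, 8, 5, 13, 7, 9, 4, 10, 11, 6, 2]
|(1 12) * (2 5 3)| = 6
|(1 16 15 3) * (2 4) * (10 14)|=|(1 16 15 3)(2 4)(10 14)|=4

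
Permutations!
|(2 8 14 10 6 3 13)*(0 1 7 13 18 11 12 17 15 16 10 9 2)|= 36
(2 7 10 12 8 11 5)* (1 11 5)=(1 11)(2 7 10 12 8 5)=[0, 11, 7, 3, 4, 2, 6, 10, 5, 9, 12, 1, 8]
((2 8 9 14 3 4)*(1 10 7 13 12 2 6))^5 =(1 2 4 13 14 10 8 6 12 3 7 9) =[0, 2, 4, 7, 13, 5, 12, 9, 6, 1, 8, 11, 3, 14, 10]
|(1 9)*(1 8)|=3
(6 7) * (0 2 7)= (0 2 7 6)= [2, 1, 7, 3, 4, 5, 0, 6]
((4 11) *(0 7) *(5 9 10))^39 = (0 7)(4 11) = [7, 1, 2, 3, 11, 5, 6, 0, 8, 9, 10, 4]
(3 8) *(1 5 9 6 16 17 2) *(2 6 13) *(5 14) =(1 14 5 9 13 2)(3 8)(6 16 17) =[0, 14, 1, 8, 4, 9, 16, 7, 3, 13, 10, 11, 12, 2, 5, 15, 17, 6]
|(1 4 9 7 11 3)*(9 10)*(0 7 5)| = 9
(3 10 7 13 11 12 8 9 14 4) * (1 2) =[0, 2, 1, 10, 3, 5, 6, 13, 9, 14, 7, 12, 8, 11, 4] =(1 2)(3 10 7 13 11 12 8 9 14 4)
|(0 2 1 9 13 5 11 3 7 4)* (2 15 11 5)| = 12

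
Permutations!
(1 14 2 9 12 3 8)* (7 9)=[0, 14, 7, 8, 4, 5, 6, 9, 1, 12, 10, 11, 3, 13, 2]=(1 14 2 7 9 12 3 8)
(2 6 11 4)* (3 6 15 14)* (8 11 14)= [0, 1, 15, 6, 2, 5, 14, 7, 11, 9, 10, 4, 12, 13, 3, 8]= (2 15 8 11 4)(3 6 14)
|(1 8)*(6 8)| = 3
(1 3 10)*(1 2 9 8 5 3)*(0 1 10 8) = (0 1 10 2 9)(3 8 5) = [1, 10, 9, 8, 4, 3, 6, 7, 5, 0, 2]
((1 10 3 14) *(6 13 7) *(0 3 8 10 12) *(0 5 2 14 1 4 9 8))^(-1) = (0 10 8 9 4 14 2 5 12 1 3)(6 7 13) = [10, 3, 5, 0, 14, 12, 7, 13, 9, 4, 8, 11, 1, 6, 2]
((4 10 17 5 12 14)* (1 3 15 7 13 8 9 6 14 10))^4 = [0, 13, 2, 8, 7, 5, 3, 6, 4, 1, 10, 11, 12, 14, 15, 9, 16, 17] = (17)(1 13 14 15 9)(3 8 4 7 6)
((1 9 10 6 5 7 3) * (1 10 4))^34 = (1 9 4)(3 7 5 6 10) = [0, 9, 2, 7, 1, 6, 10, 5, 8, 4, 3]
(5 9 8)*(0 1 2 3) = [1, 2, 3, 0, 4, 9, 6, 7, 5, 8] = (0 1 2 3)(5 9 8)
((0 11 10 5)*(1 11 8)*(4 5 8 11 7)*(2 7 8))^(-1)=[5, 8, 10, 3, 7, 4, 6, 2, 1, 9, 11, 0]=(0 5 4 7 2 10 11)(1 8)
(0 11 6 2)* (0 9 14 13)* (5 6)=(0 11 5 6 2 9 14 13)=[11, 1, 9, 3, 4, 6, 2, 7, 8, 14, 10, 5, 12, 0, 13]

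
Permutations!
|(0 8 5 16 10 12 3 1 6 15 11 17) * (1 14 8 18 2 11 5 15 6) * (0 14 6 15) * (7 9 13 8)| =70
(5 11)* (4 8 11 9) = (4 8 11 5 9) = [0, 1, 2, 3, 8, 9, 6, 7, 11, 4, 10, 5]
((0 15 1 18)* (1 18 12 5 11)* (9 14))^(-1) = (0 18 15)(1 11 5 12)(9 14) = [18, 11, 2, 3, 4, 12, 6, 7, 8, 14, 10, 5, 1, 13, 9, 0, 16, 17, 15]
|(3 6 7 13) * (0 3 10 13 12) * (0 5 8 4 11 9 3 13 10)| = 18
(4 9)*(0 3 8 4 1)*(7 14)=(0 3 8 4 9 1)(7 14)=[3, 0, 2, 8, 9, 5, 6, 14, 4, 1, 10, 11, 12, 13, 7]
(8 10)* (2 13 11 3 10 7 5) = (2 13 11 3 10 8 7 5) = [0, 1, 13, 10, 4, 2, 6, 5, 7, 9, 8, 3, 12, 11]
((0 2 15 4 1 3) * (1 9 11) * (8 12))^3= (0 4 1 2 9 3 15 11)(8 12)= [4, 2, 9, 15, 1, 5, 6, 7, 12, 3, 10, 0, 8, 13, 14, 11]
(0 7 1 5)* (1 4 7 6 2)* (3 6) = [3, 5, 1, 6, 7, 0, 2, 4] = (0 3 6 2 1 5)(4 7)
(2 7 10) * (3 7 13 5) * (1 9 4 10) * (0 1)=[1, 9, 13, 7, 10, 3, 6, 0, 8, 4, 2, 11, 12, 5]=(0 1 9 4 10 2 13 5 3 7)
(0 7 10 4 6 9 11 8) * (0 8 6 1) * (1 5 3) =[7, 0, 2, 1, 5, 3, 9, 10, 8, 11, 4, 6] =(0 7 10 4 5 3 1)(6 9 11)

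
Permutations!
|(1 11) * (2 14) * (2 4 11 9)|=|(1 9 2 14 4 11)|=6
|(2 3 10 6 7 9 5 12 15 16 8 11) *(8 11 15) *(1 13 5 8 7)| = 14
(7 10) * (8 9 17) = (7 10)(8 9 17) = [0, 1, 2, 3, 4, 5, 6, 10, 9, 17, 7, 11, 12, 13, 14, 15, 16, 8]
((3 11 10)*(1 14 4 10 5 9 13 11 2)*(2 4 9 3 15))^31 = (1 15 4 5 13 14 2 10 3 11 9) = [0, 15, 10, 11, 5, 13, 6, 7, 8, 1, 3, 9, 12, 14, 2, 4]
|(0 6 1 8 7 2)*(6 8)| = 4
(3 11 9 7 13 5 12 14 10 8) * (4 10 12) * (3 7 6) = (3 11 9 6)(4 10 8 7 13 5)(12 14) = [0, 1, 2, 11, 10, 4, 3, 13, 7, 6, 8, 9, 14, 5, 12]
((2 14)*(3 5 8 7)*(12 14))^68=(2 14 12)=[0, 1, 14, 3, 4, 5, 6, 7, 8, 9, 10, 11, 2, 13, 12]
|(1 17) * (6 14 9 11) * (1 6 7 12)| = 8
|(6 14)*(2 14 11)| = 4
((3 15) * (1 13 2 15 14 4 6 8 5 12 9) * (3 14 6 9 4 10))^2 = (1 2 14 3 8 12 9 13 15 10 6 5 4) = [0, 2, 14, 8, 1, 4, 5, 7, 12, 13, 6, 11, 9, 15, 3, 10]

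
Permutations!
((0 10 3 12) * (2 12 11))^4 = (0 2 3)(10 12 11) = [2, 1, 3, 0, 4, 5, 6, 7, 8, 9, 12, 10, 11]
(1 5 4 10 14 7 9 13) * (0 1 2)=(0 1 5 4 10 14 7 9 13 2)=[1, 5, 0, 3, 10, 4, 6, 9, 8, 13, 14, 11, 12, 2, 7]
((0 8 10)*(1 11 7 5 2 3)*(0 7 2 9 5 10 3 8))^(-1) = (1 3 8 2 11)(5 9)(7 10) = [0, 3, 11, 8, 4, 9, 6, 10, 2, 5, 7, 1]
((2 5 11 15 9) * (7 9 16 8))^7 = (2 9 7 8 16 15 11 5) = [0, 1, 9, 3, 4, 2, 6, 8, 16, 7, 10, 5, 12, 13, 14, 11, 15]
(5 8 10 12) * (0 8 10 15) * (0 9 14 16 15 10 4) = (0 8 10 12 5 4)(9 14 16 15) = [8, 1, 2, 3, 0, 4, 6, 7, 10, 14, 12, 11, 5, 13, 16, 9, 15]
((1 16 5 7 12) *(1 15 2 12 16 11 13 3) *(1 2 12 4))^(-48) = (16) = [0, 1, 2, 3, 4, 5, 6, 7, 8, 9, 10, 11, 12, 13, 14, 15, 16]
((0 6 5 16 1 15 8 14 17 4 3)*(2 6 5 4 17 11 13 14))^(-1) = (17)(0 3 4 6 2 8 15 1 16 5)(11 14 13) = [3, 16, 8, 4, 6, 0, 2, 7, 15, 9, 10, 14, 12, 11, 13, 1, 5, 17]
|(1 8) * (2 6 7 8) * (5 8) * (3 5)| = |(1 2 6 7 3 5 8)| = 7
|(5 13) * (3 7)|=2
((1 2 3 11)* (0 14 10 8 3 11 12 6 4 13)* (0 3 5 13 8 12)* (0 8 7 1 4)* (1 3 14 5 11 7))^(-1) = [6, 4, 1, 7, 11, 0, 12, 2, 3, 9, 14, 8, 10, 5, 13] = (0 6 12 10 14 13 5)(1 4 11 8 3 7 2)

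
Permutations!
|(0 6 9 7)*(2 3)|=4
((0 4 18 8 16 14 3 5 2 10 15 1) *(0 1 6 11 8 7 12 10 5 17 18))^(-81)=[4, 1, 5, 7, 0, 2, 16, 15, 3, 9, 11, 14, 6, 13, 18, 8, 17, 12, 10]=(0 4)(2 5)(3 7 15 8)(6 16 17 12)(10 11 14 18)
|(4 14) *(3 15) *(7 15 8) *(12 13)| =|(3 8 7 15)(4 14)(12 13)| =4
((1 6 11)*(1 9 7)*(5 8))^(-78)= [0, 11, 2, 3, 4, 5, 9, 6, 8, 1, 10, 7]= (1 11 7 6 9)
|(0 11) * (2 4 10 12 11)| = 6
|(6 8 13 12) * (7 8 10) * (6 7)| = |(6 10)(7 8 13 12)| = 4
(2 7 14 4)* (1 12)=[0, 12, 7, 3, 2, 5, 6, 14, 8, 9, 10, 11, 1, 13, 4]=(1 12)(2 7 14 4)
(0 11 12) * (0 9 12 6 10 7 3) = (0 11 6 10 7 3)(9 12) = [11, 1, 2, 0, 4, 5, 10, 3, 8, 12, 7, 6, 9]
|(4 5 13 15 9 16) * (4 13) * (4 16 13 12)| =12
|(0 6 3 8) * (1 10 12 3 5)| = 8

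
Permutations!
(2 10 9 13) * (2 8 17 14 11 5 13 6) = (2 10 9 6)(5 13 8 17 14 11) = [0, 1, 10, 3, 4, 13, 2, 7, 17, 6, 9, 5, 12, 8, 11, 15, 16, 14]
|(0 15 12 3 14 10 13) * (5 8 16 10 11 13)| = |(0 15 12 3 14 11 13)(5 8 16 10)| = 28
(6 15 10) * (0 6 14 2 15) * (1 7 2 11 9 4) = (0 6)(1 7 2 15 10 14 11 9 4) = [6, 7, 15, 3, 1, 5, 0, 2, 8, 4, 14, 9, 12, 13, 11, 10]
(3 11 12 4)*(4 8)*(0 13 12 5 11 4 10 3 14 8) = (0 13 12)(3 4 14 8 10)(5 11) = [13, 1, 2, 4, 14, 11, 6, 7, 10, 9, 3, 5, 0, 12, 8]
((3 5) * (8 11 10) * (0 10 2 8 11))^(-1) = (0 8 2 11 10)(3 5) = [8, 1, 11, 5, 4, 3, 6, 7, 2, 9, 0, 10]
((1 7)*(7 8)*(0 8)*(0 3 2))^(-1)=[2, 7, 3, 1, 4, 5, 6, 8, 0]=(0 2 3 1 7 8)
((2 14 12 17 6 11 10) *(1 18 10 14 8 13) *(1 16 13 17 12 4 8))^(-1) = (1 2 10 18)(4 14 11 6 17 8)(13 16) = [0, 2, 10, 3, 14, 5, 17, 7, 4, 9, 18, 6, 12, 16, 11, 15, 13, 8, 1]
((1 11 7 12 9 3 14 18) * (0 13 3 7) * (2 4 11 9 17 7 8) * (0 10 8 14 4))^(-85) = (0 4 8 13 11 2 3 10)(1 18 14 9)(7 17 12) = [4, 18, 3, 10, 8, 5, 6, 17, 13, 1, 0, 2, 7, 11, 9, 15, 16, 12, 14]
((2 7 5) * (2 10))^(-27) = (2 7 5 10) = [0, 1, 7, 3, 4, 10, 6, 5, 8, 9, 2]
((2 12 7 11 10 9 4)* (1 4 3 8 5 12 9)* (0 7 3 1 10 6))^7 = (0 6 11 7)(1 9 2 4)(3 12 5 8) = [6, 9, 4, 12, 1, 8, 11, 0, 3, 2, 10, 7, 5]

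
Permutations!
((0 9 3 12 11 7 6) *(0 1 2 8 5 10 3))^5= (0 9)(1 3)(2 12)(5 7)(6 10)(8 11)= [9, 3, 12, 1, 4, 7, 10, 5, 11, 0, 6, 8, 2]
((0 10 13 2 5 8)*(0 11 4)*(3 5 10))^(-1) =(0 4 11 8 5 3)(2 13 10) =[4, 1, 13, 0, 11, 3, 6, 7, 5, 9, 2, 8, 12, 10]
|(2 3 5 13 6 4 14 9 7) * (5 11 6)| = |(2 3 11 6 4 14 9 7)(5 13)| = 8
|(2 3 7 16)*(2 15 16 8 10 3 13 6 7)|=14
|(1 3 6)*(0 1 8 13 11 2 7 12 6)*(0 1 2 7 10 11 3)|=|(0 2 10 11 7 12 6 8 13 3 1)|=11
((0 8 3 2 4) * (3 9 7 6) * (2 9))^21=(0 8 2 4)(3 9 7 6)=[8, 1, 4, 9, 0, 5, 3, 6, 2, 7]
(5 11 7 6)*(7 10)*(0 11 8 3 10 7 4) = [11, 1, 2, 10, 0, 8, 5, 6, 3, 9, 4, 7] = (0 11 7 6 5 8 3 10 4)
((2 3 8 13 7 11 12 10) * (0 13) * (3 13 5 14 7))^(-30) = (0 7 10 3 5 11 2 8 14 12 13) = [7, 1, 8, 5, 4, 11, 6, 10, 14, 9, 3, 2, 13, 0, 12]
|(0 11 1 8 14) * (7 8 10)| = |(0 11 1 10 7 8 14)| = 7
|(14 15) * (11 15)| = |(11 15 14)| = 3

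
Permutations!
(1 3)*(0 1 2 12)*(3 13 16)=(0 1 13 16 3 2 12)=[1, 13, 12, 2, 4, 5, 6, 7, 8, 9, 10, 11, 0, 16, 14, 15, 3]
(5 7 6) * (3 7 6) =(3 7)(5 6) =[0, 1, 2, 7, 4, 6, 5, 3]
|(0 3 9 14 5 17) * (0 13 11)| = |(0 3 9 14 5 17 13 11)| = 8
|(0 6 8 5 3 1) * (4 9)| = |(0 6 8 5 3 1)(4 9)| = 6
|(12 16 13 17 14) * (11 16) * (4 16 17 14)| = 7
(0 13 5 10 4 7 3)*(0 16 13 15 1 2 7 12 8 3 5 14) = (0 15 1 2 7 5 10 4 12 8 3 16 13 14) = [15, 2, 7, 16, 12, 10, 6, 5, 3, 9, 4, 11, 8, 14, 0, 1, 13]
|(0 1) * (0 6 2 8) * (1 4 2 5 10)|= |(0 4 2 8)(1 6 5 10)|= 4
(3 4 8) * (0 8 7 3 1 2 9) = (0 8 1 2 9)(3 4 7) = [8, 2, 9, 4, 7, 5, 6, 3, 1, 0]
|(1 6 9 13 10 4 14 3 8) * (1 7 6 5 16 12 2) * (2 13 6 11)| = |(1 5 16 12 13 10 4 14 3 8 7 11 2)(6 9)| = 26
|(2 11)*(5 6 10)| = 6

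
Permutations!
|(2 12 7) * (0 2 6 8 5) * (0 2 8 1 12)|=|(0 8 5 2)(1 12 7 6)|=4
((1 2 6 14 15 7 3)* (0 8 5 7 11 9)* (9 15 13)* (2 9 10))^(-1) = (0 9 1 3 7 5 8)(2 10 13 14 6)(11 15) = [9, 3, 10, 7, 4, 8, 2, 5, 0, 1, 13, 15, 12, 14, 6, 11]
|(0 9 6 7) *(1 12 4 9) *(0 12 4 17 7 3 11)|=21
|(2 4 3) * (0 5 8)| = |(0 5 8)(2 4 3)| = 3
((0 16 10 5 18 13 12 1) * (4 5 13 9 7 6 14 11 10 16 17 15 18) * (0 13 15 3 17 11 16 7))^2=(0 10 18)(1 12 13)(6 16)(7 14)(9 11 15)=[10, 12, 2, 3, 4, 5, 16, 14, 8, 11, 18, 15, 13, 1, 7, 9, 6, 17, 0]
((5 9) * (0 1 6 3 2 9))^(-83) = (0 1 6 3 2 9 5) = [1, 6, 9, 2, 4, 0, 3, 7, 8, 5]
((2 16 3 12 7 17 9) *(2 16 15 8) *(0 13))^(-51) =(0 13)(3 17)(7 16)(9 12) =[13, 1, 2, 17, 4, 5, 6, 16, 8, 12, 10, 11, 9, 0, 14, 15, 7, 3]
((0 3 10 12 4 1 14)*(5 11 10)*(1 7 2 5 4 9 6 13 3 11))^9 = (0 7 9 14 4 12 1 3 10 5 13 11 2 6) = [7, 3, 6, 10, 12, 13, 0, 9, 8, 14, 5, 2, 1, 11, 4]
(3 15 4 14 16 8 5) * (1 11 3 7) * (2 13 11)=(1 2 13 11 3 15 4 14 16 8 5 7)=[0, 2, 13, 15, 14, 7, 6, 1, 5, 9, 10, 3, 12, 11, 16, 4, 8]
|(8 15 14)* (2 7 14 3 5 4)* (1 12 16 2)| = |(1 12 16 2 7 14 8 15 3 5 4)| = 11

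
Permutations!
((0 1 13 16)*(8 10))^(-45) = (0 16 13 1)(8 10) = [16, 0, 2, 3, 4, 5, 6, 7, 10, 9, 8, 11, 12, 1, 14, 15, 13]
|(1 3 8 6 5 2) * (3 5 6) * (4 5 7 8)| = |(1 7 8 3 4 5 2)| = 7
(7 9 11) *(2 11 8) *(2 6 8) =(2 11 7 9)(6 8) =[0, 1, 11, 3, 4, 5, 8, 9, 6, 2, 10, 7]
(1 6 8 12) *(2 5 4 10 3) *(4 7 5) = (1 6 8 12)(2 4 10 3)(5 7) = [0, 6, 4, 2, 10, 7, 8, 5, 12, 9, 3, 11, 1]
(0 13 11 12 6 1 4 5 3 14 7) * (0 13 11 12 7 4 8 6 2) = (0 11 7 13 12 2)(1 8 6)(3 14 4 5) = [11, 8, 0, 14, 5, 3, 1, 13, 6, 9, 10, 7, 2, 12, 4]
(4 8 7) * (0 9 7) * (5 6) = (0 9 7 4 8)(5 6) = [9, 1, 2, 3, 8, 6, 5, 4, 0, 7]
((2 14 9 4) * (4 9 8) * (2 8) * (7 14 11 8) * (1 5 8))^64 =(14) =[0, 1, 2, 3, 4, 5, 6, 7, 8, 9, 10, 11, 12, 13, 14]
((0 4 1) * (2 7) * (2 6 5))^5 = (0 1 4)(2 7 6 5) = [1, 4, 7, 3, 0, 2, 5, 6]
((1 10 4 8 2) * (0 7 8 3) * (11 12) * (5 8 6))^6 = (12)(0 1 6 4 8)(2 7 10 5 3) = [1, 6, 7, 2, 8, 3, 4, 10, 0, 9, 5, 11, 12]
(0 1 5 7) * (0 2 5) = (0 1)(2 5 7) = [1, 0, 5, 3, 4, 7, 6, 2]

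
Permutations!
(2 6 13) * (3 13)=(2 6 3 13)=[0, 1, 6, 13, 4, 5, 3, 7, 8, 9, 10, 11, 12, 2]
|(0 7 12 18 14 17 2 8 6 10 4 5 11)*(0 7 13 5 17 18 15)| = 42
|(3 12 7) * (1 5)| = 6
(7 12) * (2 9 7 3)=(2 9 7 12 3)=[0, 1, 9, 2, 4, 5, 6, 12, 8, 7, 10, 11, 3]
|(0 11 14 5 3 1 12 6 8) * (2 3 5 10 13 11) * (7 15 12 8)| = 20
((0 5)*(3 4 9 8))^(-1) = (0 5)(3 8 9 4) = [5, 1, 2, 8, 3, 0, 6, 7, 9, 4]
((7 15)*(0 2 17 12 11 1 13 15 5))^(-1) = (0 5 7 15 13 1 11 12 17 2) = [5, 11, 0, 3, 4, 7, 6, 15, 8, 9, 10, 12, 17, 1, 14, 13, 16, 2]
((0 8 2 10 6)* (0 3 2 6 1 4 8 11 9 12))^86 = [9, 8, 1, 10, 6, 5, 2, 7, 3, 0, 4, 12, 11] = (0 9)(1 8 3 10 4 6 2)(11 12)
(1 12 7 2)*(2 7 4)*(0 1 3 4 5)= [1, 12, 3, 4, 2, 0, 6, 7, 8, 9, 10, 11, 5]= (0 1 12 5)(2 3 4)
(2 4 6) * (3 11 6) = [0, 1, 4, 11, 3, 5, 2, 7, 8, 9, 10, 6] = (2 4 3 11 6)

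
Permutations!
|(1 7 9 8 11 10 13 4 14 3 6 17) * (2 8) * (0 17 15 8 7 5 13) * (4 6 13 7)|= |(0 17 1 5 7 9 2 4 14 3 13 6 15 8 11 10)|= 16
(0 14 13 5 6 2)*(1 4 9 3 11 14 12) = (0 12 1 4 9 3 11 14 13 5 6 2) = [12, 4, 0, 11, 9, 6, 2, 7, 8, 3, 10, 14, 1, 5, 13]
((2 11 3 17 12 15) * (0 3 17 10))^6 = [0, 1, 11, 3, 4, 5, 6, 7, 8, 9, 10, 17, 15, 13, 14, 2, 16, 12] = (2 11 17 12 15)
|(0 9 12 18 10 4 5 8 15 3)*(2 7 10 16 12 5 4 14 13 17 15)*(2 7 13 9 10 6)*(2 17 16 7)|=|(0 10 14 9 5 8 2 13 16 12 18 7 6 17 15 3)|=16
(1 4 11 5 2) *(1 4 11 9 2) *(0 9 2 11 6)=(0 9 11 5 1 6)(2 4)=[9, 6, 4, 3, 2, 1, 0, 7, 8, 11, 10, 5]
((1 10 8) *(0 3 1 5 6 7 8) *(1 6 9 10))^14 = (0 9 8 6)(3 10 5 7) = [9, 1, 2, 10, 4, 7, 0, 3, 6, 8, 5]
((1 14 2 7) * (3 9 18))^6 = (18)(1 2)(7 14) = [0, 2, 1, 3, 4, 5, 6, 14, 8, 9, 10, 11, 12, 13, 7, 15, 16, 17, 18]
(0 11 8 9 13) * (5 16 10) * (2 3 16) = [11, 1, 3, 16, 4, 2, 6, 7, 9, 13, 5, 8, 12, 0, 14, 15, 10] = (0 11 8 9 13)(2 3 16 10 5)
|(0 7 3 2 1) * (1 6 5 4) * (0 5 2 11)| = 12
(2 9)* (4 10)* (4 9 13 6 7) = (2 13 6 7 4 10 9) = [0, 1, 13, 3, 10, 5, 7, 4, 8, 2, 9, 11, 12, 6]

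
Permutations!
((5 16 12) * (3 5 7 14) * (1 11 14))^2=[0, 14, 2, 16, 4, 12, 6, 11, 8, 9, 10, 3, 1, 13, 5, 15, 7]=(1 14 5 12)(3 16 7 11)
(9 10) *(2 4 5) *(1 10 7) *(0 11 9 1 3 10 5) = (0 11 9 7 3 10 1 5 2 4) = [11, 5, 4, 10, 0, 2, 6, 3, 8, 7, 1, 9]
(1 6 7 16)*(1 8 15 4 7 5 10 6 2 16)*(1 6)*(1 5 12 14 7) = [0, 2, 16, 3, 1, 10, 12, 6, 15, 9, 5, 11, 14, 13, 7, 4, 8] = (1 2 16 8 15 4)(5 10)(6 12 14 7)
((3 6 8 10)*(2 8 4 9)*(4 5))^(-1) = [0, 1, 9, 10, 5, 6, 3, 7, 2, 4, 8] = (2 9 4 5 6 3 10 8)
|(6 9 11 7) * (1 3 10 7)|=7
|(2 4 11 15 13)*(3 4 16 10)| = |(2 16 10 3 4 11 15 13)| = 8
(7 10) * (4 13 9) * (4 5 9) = (4 13)(5 9)(7 10) = [0, 1, 2, 3, 13, 9, 6, 10, 8, 5, 7, 11, 12, 4]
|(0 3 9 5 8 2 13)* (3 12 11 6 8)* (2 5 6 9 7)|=11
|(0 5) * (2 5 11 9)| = |(0 11 9 2 5)| = 5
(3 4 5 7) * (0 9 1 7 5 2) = (0 9 1 7 3 4 2) = [9, 7, 0, 4, 2, 5, 6, 3, 8, 1]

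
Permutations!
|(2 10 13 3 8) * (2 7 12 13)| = 10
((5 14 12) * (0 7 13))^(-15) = (14) = [0, 1, 2, 3, 4, 5, 6, 7, 8, 9, 10, 11, 12, 13, 14]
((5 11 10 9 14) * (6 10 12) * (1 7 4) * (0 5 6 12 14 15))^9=(0 5 11 14 6 10 9 15)=[5, 1, 2, 3, 4, 11, 10, 7, 8, 15, 9, 14, 12, 13, 6, 0]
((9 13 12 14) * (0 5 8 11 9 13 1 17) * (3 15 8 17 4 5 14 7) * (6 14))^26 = (0 1 15 13 17 9 3 14 5 11 7 6 4 8 12) = [1, 15, 2, 14, 8, 11, 4, 6, 12, 3, 10, 7, 0, 17, 5, 13, 16, 9]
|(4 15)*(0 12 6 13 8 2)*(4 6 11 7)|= |(0 12 11 7 4 15 6 13 8 2)|= 10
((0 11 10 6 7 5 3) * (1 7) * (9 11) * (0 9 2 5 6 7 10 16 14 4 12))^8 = (0 4 16 9 5)(2 12 14 11 3) = [4, 1, 12, 2, 16, 0, 6, 7, 8, 5, 10, 3, 14, 13, 11, 15, 9]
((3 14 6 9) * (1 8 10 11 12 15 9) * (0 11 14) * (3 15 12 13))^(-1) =(0 3 13 11)(1 6 14 10 8)(9 15) =[3, 6, 2, 13, 4, 5, 14, 7, 1, 15, 8, 0, 12, 11, 10, 9]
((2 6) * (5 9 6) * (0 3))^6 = (2 9)(5 6) = [0, 1, 9, 3, 4, 6, 5, 7, 8, 2]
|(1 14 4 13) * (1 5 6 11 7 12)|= 9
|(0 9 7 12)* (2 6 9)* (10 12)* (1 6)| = |(0 2 1 6 9 7 10 12)| = 8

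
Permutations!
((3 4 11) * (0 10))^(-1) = (0 10)(3 11 4) = [10, 1, 2, 11, 3, 5, 6, 7, 8, 9, 0, 4]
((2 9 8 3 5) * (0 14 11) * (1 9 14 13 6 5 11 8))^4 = (0 2 11 5 3 6 8 13 14) = [2, 1, 11, 6, 4, 3, 8, 7, 13, 9, 10, 5, 12, 14, 0]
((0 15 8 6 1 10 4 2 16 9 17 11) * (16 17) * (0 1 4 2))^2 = (0 8 4 15 6)(1 2 11 10 17) = [8, 2, 11, 3, 15, 5, 0, 7, 4, 9, 17, 10, 12, 13, 14, 6, 16, 1]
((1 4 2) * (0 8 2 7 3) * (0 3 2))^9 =[8, 4, 1, 3, 7, 5, 6, 2, 0] =(0 8)(1 4 7 2)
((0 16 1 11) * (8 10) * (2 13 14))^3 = (0 11 1 16)(8 10) = [11, 16, 2, 3, 4, 5, 6, 7, 10, 9, 8, 1, 12, 13, 14, 15, 0]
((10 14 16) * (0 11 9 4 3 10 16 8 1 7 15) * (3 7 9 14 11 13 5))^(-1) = (16)(0 15 7 4 9 1 8 14 11 10 3 5 13) = [15, 8, 2, 5, 9, 13, 6, 4, 14, 1, 3, 10, 12, 0, 11, 7, 16]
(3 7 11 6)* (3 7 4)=(3 4)(6 7 11)=[0, 1, 2, 4, 3, 5, 7, 11, 8, 9, 10, 6]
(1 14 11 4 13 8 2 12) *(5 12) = [0, 14, 5, 3, 13, 12, 6, 7, 2, 9, 10, 4, 1, 8, 11] = (1 14 11 4 13 8 2 5 12)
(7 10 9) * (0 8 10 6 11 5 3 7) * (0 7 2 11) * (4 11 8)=(0 4 11 5 3 2 8 10 9 7 6)=[4, 1, 8, 2, 11, 3, 0, 6, 10, 7, 9, 5]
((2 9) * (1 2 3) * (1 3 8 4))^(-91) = (1 4 8 9 2) = [0, 4, 1, 3, 8, 5, 6, 7, 9, 2]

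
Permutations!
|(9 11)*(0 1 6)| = 6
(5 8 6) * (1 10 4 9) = [0, 10, 2, 3, 9, 8, 5, 7, 6, 1, 4] = (1 10 4 9)(5 8 6)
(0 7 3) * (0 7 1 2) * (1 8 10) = (0 8 10 1 2)(3 7) = [8, 2, 0, 7, 4, 5, 6, 3, 10, 9, 1]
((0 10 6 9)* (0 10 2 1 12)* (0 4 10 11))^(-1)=(0 11 9 6 10 4 12 1 2)=[11, 2, 0, 3, 12, 5, 10, 7, 8, 6, 4, 9, 1]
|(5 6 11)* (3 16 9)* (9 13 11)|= |(3 16 13 11 5 6 9)|= 7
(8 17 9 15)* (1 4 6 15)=(1 4 6 15 8 17 9)=[0, 4, 2, 3, 6, 5, 15, 7, 17, 1, 10, 11, 12, 13, 14, 8, 16, 9]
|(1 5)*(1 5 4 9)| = |(1 4 9)| = 3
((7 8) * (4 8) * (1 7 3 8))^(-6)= (8)= [0, 1, 2, 3, 4, 5, 6, 7, 8]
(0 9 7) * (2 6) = (0 9 7)(2 6) = [9, 1, 6, 3, 4, 5, 2, 0, 8, 7]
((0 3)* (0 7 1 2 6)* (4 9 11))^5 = [6, 7, 1, 0, 11, 5, 2, 3, 8, 4, 10, 9] = (0 6 2 1 7 3)(4 11 9)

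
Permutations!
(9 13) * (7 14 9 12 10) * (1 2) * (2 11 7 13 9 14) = (14)(1 11 7 2)(10 13 12) = [0, 11, 1, 3, 4, 5, 6, 2, 8, 9, 13, 7, 10, 12, 14]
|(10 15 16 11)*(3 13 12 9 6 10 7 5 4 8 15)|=|(3 13 12 9 6 10)(4 8 15 16 11 7 5)|=42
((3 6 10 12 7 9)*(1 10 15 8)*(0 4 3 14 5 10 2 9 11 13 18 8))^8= (0 6 4 15 3)(1 11 5)(2 13 10)(7 14 8)(9 18 12)= [6, 11, 13, 0, 15, 1, 4, 14, 7, 18, 2, 5, 9, 10, 8, 3, 16, 17, 12]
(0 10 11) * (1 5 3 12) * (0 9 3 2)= (0 10 11 9 3 12 1 5 2)= [10, 5, 0, 12, 4, 2, 6, 7, 8, 3, 11, 9, 1]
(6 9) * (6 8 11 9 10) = (6 10)(8 11 9) = [0, 1, 2, 3, 4, 5, 10, 7, 11, 8, 6, 9]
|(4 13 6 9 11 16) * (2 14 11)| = |(2 14 11 16 4 13 6 9)| = 8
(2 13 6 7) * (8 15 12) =(2 13 6 7)(8 15 12) =[0, 1, 13, 3, 4, 5, 7, 2, 15, 9, 10, 11, 8, 6, 14, 12]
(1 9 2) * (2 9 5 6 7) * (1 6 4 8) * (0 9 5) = (0 9 5 4 8 1)(2 6 7) = [9, 0, 6, 3, 8, 4, 7, 2, 1, 5]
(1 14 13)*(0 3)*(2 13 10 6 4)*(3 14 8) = [14, 8, 13, 0, 2, 5, 4, 7, 3, 9, 6, 11, 12, 1, 10] = (0 14 10 6 4 2 13 1 8 3)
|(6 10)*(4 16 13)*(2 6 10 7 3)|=12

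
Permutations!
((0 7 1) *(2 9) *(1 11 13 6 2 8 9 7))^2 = [0, 1, 11, 3, 4, 5, 7, 13, 8, 9, 10, 6, 12, 2] = (2 11 6 7 13)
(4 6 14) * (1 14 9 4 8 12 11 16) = (1 14 8 12 11 16)(4 6 9) = [0, 14, 2, 3, 6, 5, 9, 7, 12, 4, 10, 16, 11, 13, 8, 15, 1]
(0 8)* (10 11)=(0 8)(10 11)=[8, 1, 2, 3, 4, 5, 6, 7, 0, 9, 11, 10]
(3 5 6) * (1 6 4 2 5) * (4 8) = [0, 6, 5, 1, 2, 8, 3, 7, 4] = (1 6 3)(2 5 8 4)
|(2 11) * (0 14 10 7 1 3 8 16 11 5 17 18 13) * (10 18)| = 20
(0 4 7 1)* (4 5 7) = (0 5 7 1) = [5, 0, 2, 3, 4, 7, 6, 1]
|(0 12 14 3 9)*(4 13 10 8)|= 20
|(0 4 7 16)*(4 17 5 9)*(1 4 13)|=9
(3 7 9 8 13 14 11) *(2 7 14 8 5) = (2 7 9 5)(3 14 11)(8 13) = [0, 1, 7, 14, 4, 2, 6, 9, 13, 5, 10, 3, 12, 8, 11]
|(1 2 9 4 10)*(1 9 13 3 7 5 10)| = |(1 2 13 3 7 5 10 9 4)| = 9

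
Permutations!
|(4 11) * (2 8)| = 2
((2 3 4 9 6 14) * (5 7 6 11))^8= (2 14 6 7 5 11 9 4 3)= [0, 1, 14, 2, 3, 11, 7, 5, 8, 4, 10, 9, 12, 13, 6]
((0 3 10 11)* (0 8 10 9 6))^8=(8 11 10)=[0, 1, 2, 3, 4, 5, 6, 7, 11, 9, 8, 10]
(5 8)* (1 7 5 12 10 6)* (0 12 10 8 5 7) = (0 12 8 10 6 1) = [12, 0, 2, 3, 4, 5, 1, 7, 10, 9, 6, 11, 8]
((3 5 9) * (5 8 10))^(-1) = [0, 1, 2, 9, 4, 10, 6, 7, 3, 5, 8] = (3 9 5 10 8)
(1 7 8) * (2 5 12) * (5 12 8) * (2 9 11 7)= [0, 2, 12, 3, 4, 8, 6, 5, 1, 11, 10, 7, 9]= (1 2 12 9 11 7 5 8)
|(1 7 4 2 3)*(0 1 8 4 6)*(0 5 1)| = |(1 7 6 5)(2 3 8 4)| = 4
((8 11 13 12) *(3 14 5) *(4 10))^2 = (3 5 14)(8 13)(11 12) = [0, 1, 2, 5, 4, 14, 6, 7, 13, 9, 10, 12, 11, 8, 3]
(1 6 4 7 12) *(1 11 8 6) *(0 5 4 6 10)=(0 5 4 7 12 11 8 10)=[5, 1, 2, 3, 7, 4, 6, 12, 10, 9, 0, 8, 11]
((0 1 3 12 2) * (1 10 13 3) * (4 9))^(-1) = [2, 1, 12, 13, 9, 5, 6, 7, 8, 4, 0, 11, 3, 10] = (0 2 12 3 13 10)(4 9)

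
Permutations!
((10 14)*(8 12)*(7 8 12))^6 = (14) = [0, 1, 2, 3, 4, 5, 6, 7, 8, 9, 10, 11, 12, 13, 14]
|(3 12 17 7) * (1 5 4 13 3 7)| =|(1 5 4 13 3 12 17)| =7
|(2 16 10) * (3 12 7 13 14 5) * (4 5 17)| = |(2 16 10)(3 12 7 13 14 17 4 5)| = 24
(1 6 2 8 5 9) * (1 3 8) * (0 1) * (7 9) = (0 1 6 2)(3 8 5 7 9) = [1, 6, 0, 8, 4, 7, 2, 9, 5, 3]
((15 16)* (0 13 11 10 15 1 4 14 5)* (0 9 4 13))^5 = [0, 16, 2, 3, 14, 9, 6, 7, 8, 4, 11, 13, 12, 1, 5, 10, 15] = (1 16 15 10 11 13)(4 14 5 9)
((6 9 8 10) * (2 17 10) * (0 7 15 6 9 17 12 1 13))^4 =(0 17 2)(1 15 9)(6 8 13)(7 10 12) =[17, 15, 0, 3, 4, 5, 8, 10, 13, 1, 12, 11, 7, 6, 14, 9, 16, 2]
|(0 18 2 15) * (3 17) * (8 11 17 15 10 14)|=|(0 18 2 10 14 8 11 17 3 15)|=10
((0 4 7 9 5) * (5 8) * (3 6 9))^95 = (0 5 8 9 6 3 7 4) = [5, 1, 2, 7, 0, 8, 3, 4, 9, 6]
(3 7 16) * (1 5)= (1 5)(3 7 16)= [0, 5, 2, 7, 4, 1, 6, 16, 8, 9, 10, 11, 12, 13, 14, 15, 3]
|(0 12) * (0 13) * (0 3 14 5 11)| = 7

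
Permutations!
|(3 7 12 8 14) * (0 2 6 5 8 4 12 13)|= |(0 2 6 5 8 14 3 7 13)(4 12)|= 18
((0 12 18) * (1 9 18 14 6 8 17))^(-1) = (0 18 9 1 17 8 6 14 12) = [18, 17, 2, 3, 4, 5, 14, 7, 6, 1, 10, 11, 0, 13, 12, 15, 16, 8, 9]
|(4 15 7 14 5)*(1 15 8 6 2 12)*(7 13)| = |(1 15 13 7 14 5 4 8 6 2 12)| = 11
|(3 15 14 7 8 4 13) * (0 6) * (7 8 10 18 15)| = |(0 6)(3 7 10 18 15 14 8 4 13)| = 18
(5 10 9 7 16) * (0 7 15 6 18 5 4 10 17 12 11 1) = (0 7 16 4 10 9 15 6 18 5 17 12 11 1) = [7, 0, 2, 3, 10, 17, 18, 16, 8, 15, 9, 1, 11, 13, 14, 6, 4, 12, 5]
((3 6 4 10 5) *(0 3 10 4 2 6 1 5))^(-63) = (0 1 10 3 5)(2 6) = [1, 10, 6, 5, 4, 0, 2, 7, 8, 9, 3]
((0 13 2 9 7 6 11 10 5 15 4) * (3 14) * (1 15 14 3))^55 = (0 9 11 14 4 2 6 5 15 13 7 10 1) = [9, 0, 6, 3, 2, 15, 5, 10, 8, 11, 1, 14, 12, 7, 4, 13]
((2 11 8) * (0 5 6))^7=(0 5 6)(2 11 8)=[5, 1, 11, 3, 4, 6, 0, 7, 2, 9, 10, 8]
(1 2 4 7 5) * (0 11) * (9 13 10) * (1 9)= [11, 2, 4, 3, 7, 9, 6, 5, 8, 13, 1, 0, 12, 10]= (0 11)(1 2 4 7 5 9 13 10)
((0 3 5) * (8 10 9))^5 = (0 5 3)(8 9 10) = [5, 1, 2, 0, 4, 3, 6, 7, 9, 10, 8]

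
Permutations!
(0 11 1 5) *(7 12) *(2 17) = (0 11 1 5)(2 17)(7 12) = [11, 5, 17, 3, 4, 0, 6, 12, 8, 9, 10, 1, 7, 13, 14, 15, 16, 2]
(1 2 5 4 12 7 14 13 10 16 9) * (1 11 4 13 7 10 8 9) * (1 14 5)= [0, 2, 1, 3, 12, 13, 6, 5, 9, 11, 16, 4, 10, 8, 7, 15, 14]= (1 2)(4 12 10 16 14 7 5 13 8 9 11)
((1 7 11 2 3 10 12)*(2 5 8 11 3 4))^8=(1 10 7 12 3)(5 11 8)=[0, 10, 2, 1, 4, 11, 6, 12, 5, 9, 7, 8, 3]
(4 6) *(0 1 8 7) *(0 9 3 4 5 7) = (0 1 8)(3 4 6 5 7 9) = [1, 8, 2, 4, 6, 7, 5, 9, 0, 3]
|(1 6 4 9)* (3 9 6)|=|(1 3 9)(4 6)|=6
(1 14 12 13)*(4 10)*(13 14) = (1 13)(4 10)(12 14) = [0, 13, 2, 3, 10, 5, 6, 7, 8, 9, 4, 11, 14, 1, 12]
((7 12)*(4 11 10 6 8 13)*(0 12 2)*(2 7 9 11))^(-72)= (0 4 8 10 9)(2 13 6 11 12)= [4, 1, 13, 3, 8, 5, 11, 7, 10, 0, 9, 12, 2, 6]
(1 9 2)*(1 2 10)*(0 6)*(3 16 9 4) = (0 6)(1 4 3 16 9 10) = [6, 4, 2, 16, 3, 5, 0, 7, 8, 10, 1, 11, 12, 13, 14, 15, 9]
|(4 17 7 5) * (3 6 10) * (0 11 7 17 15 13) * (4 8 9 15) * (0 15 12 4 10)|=|(17)(0 11 7 5 8 9 12 4 10 3 6)(13 15)|=22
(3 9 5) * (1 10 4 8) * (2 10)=(1 2 10 4 8)(3 9 5)=[0, 2, 10, 9, 8, 3, 6, 7, 1, 5, 4]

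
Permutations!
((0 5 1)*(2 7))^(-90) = (7) = [0, 1, 2, 3, 4, 5, 6, 7]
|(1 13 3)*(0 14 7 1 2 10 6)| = 9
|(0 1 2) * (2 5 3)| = 5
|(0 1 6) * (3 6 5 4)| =6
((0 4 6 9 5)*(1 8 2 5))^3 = (0 9 2 4 1 5 6 8) = [9, 5, 4, 3, 1, 6, 8, 7, 0, 2]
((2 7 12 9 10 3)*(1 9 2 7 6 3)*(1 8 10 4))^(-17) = (1 9 4)(2 7 6 12 3)(8 10) = [0, 9, 7, 2, 1, 5, 12, 6, 10, 4, 8, 11, 3]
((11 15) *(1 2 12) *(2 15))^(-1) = (1 12 2 11 15) = [0, 12, 11, 3, 4, 5, 6, 7, 8, 9, 10, 15, 2, 13, 14, 1]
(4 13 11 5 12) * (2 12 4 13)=(2 12 13 11 5 4)=[0, 1, 12, 3, 2, 4, 6, 7, 8, 9, 10, 5, 13, 11]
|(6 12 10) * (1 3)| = 6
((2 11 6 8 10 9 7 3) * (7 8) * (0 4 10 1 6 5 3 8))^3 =(0 9 10 4)(1 8 7 6)(2 3 5 11) =[9, 8, 3, 5, 0, 11, 1, 6, 7, 10, 4, 2]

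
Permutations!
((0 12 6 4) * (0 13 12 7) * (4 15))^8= (4 6 13 15 12)= [0, 1, 2, 3, 6, 5, 13, 7, 8, 9, 10, 11, 4, 15, 14, 12]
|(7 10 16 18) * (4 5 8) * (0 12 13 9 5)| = |(0 12 13 9 5 8 4)(7 10 16 18)| = 28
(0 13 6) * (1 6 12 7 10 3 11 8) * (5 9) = (0 13 12 7 10 3 11 8 1 6)(5 9) = [13, 6, 2, 11, 4, 9, 0, 10, 1, 5, 3, 8, 7, 12]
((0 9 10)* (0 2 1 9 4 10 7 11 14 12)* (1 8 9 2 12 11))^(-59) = (0 4 10 12)(1 2 8 9 7)(11 14) = [4, 2, 8, 3, 10, 5, 6, 1, 9, 7, 12, 14, 0, 13, 11]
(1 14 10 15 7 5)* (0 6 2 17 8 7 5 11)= [6, 14, 17, 3, 4, 1, 2, 11, 7, 9, 15, 0, 12, 13, 10, 5, 16, 8]= (0 6 2 17 8 7 11)(1 14 10 15 5)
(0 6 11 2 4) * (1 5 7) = (0 6 11 2 4)(1 5 7) = [6, 5, 4, 3, 0, 7, 11, 1, 8, 9, 10, 2]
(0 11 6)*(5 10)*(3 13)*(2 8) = (0 11 6)(2 8)(3 13)(5 10) = [11, 1, 8, 13, 4, 10, 0, 7, 2, 9, 5, 6, 12, 3]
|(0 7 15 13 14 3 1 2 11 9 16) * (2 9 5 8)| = 36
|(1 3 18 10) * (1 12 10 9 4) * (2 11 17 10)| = 5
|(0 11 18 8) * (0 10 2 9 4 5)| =|(0 11 18 8 10 2 9 4 5)| =9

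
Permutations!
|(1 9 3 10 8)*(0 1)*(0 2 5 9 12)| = |(0 1 12)(2 5 9 3 10 8)| = 6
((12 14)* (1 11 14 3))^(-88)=(1 14 3 11 12)=[0, 14, 2, 11, 4, 5, 6, 7, 8, 9, 10, 12, 1, 13, 3]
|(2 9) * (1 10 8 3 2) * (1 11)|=|(1 10 8 3 2 9 11)|=7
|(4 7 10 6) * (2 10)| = 5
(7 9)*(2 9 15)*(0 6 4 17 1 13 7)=(0 6 4 17 1 13 7 15 2 9)=[6, 13, 9, 3, 17, 5, 4, 15, 8, 0, 10, 11, 12, 7, 14, 2, 16, 1]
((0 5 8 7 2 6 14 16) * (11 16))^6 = (0 14 7)(2 5 11)(6 8 16) = [14, 1, 5, 3, 4, 11, 8, 0, 16, 9, 10, 2, 12, 13, 7, 15, 6]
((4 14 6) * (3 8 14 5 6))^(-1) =(3 14 8)(4 6 5) =[0, 1, 2, 14, 6, 4, 5, 7, 3, 9, 10, 11, 12, 13, 8]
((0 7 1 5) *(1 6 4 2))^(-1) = [5, 2, 4, 3, 6, 1, 7, 0] = (0 5 1 2 4 6 7)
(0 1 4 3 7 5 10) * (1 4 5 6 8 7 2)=[4, 5, 1, 2, 3, 10, 8, 6, 7, 9, 0]=(0 4 3 2 1 5 10)(6 8 7)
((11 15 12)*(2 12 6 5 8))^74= (2 6 12 5 11 8 15)= [0, 1, 6, 3, 4, 11, 12, 7, 15, 9, 10, 8, 5, 13, 14, 2]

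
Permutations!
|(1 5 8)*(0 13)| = 6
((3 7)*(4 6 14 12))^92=(14)=[0, 1, 2, 3, 4, 5, 6, 7, 8, 9, 10, 11, 12, 13, 14]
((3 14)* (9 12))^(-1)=(3 14)(9 12)=[0, 1, 2, 14, 4, 5, 6, 7, 8, 12, 10, 11, 9, 13, 3]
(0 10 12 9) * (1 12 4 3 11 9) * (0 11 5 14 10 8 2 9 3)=(0 8 2 9 11 3 5 14 10 4)(1 12)=[8, 12, 9, 5, 0, 14, 6, 7, 2, 11, 4, 3, 1, 13, 10]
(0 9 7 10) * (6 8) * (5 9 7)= [7, 1, 2, 3, 4, 9, 8, 10, 6, 5, 0]= (0 7 10)(5 9)(6 8)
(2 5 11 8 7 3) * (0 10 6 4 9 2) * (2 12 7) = [10, 1, 5, 0, 9, 11, 4, 3, 2, 12, 6, 8, 7] = (0 10 6 4 9 12 7 3)(2 5 11 8)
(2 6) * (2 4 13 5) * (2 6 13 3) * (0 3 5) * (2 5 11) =(0 3 5 6 4 11 2 13) =[3, 1, 13, 5, 11, 6, 4, 7, 8, 9, 10, 2, 12, 0]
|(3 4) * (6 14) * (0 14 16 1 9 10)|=14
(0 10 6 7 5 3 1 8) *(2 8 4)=(0 10 6 7 5 3 1 4 2 8)=[10, 4, 8, 1, 2, 3, 7, 5, 0, 9, 6]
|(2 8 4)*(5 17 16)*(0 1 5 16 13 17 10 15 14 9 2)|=10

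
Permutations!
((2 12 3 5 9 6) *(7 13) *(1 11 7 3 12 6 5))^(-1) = (1 3 13 7 11)(2 6)(5 9) = [0, 3, 6, 13, 4, 9, 2, 11, 8, 5, 10, 1, 12, 7]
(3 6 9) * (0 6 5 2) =[6, 1, 0, 5, 4, 2, 9, 7, 8, 3] =(0 6 9 3 5 2)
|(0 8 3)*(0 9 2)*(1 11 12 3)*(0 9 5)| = |(0 8 1 11 12 3 5)(2 9)| = 14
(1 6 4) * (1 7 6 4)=(1 4 7 6)=[0, 4, 2, 3, 7, 5, 1, 6]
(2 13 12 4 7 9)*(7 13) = (2 7 9)(4 13 12) = [0, 1, 7, 3, 13, 5, 6, 9, 8, 2, 10, 11, 4, 12]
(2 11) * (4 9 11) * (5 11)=[0, 1, 4, 3, 9, 11, 6, 7, 8, 5, 10, 2]=(2 4 9 5 11)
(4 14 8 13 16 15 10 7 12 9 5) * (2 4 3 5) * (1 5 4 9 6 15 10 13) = (1 5 3 4 14 8)(2 9)(6 15 13 16 10 7 12) = [0, 5, 9, 4, 14, 3, 15, 12, 1, 2, 7, 11, 6, 16, 8, 13, 10]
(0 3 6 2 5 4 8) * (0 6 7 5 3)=(2 3 7 5 4 8 6)=[0, 1, 3, 7, 8, 4, 2, 5, 6]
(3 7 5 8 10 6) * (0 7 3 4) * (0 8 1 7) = (1 7 5)(4 8 10 6) = [0, 7, 2, 3, 8, 1, 4, 5, 10, 9, 6]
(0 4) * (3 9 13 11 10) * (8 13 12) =(0 4)(3 9 12 8 13 11 10) =[4, 1, 2, 9, 0, 5, 6, 7, 13, 12, 3, 10, 8, 11]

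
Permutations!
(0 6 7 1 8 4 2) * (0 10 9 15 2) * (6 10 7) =[10, 8, 7, 3, 0, 5, 6, 1, 4, 15, 9, 11, 12, 13, 14, 2] =(0 10 9 15 2 7 1 8 4)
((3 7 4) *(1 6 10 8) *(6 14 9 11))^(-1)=(1 8 10 6 11 9 14)(3 4 7)=[0, 8, 2, 4, 7, 5, 11, 3, 10, 14, 6, 9, 12, 13, 1]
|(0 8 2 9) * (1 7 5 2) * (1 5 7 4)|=|(0 8 5 2 9)(1 4)|=10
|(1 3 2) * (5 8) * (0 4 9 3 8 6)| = 9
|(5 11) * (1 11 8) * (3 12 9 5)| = 7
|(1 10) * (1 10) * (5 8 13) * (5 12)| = |(5 8 13 12)| = 4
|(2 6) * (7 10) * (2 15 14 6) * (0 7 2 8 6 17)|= |(0 7 10 2 8 6 15 14 17)|= 9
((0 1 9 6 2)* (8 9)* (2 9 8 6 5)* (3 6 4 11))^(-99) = (11) = [0, 1, 2, 3, 4, 5, 6, 7, 8, 9, 10, 11]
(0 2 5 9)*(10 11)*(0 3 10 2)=(2 5 9 3 10 11)=[0, 1, 5, 10, 4, 9, 6, 7, 8, 3, 11, 2]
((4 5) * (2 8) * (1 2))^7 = (1 2 8)(4 5) = [0, 2, 8, 3, 5, 4, 6, 7, 1]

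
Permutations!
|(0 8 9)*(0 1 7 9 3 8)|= |(1 7 9)(3 8)|= 6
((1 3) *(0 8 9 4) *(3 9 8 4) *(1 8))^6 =(1 3)(8 9) =[0, 3, 2, 1, 4, 5, 6, 7, 9, 8]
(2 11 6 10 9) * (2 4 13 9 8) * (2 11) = (4 13 9)(6 10 8 11) = [0, 1, 2, 3, 13, 5, 10, 7, 11, 4, 8, 6, 12, 9]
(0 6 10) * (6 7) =(0 7 6 10) =[7, 1, 2, 3, 4, 5, 10, 6, 8, 9, 0]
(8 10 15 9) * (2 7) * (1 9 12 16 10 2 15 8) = (1 9)(2 7 15 12 16 10 8) = [0, 9, 7, 3, 4, 5, 6, 15, 2, 1, 8, 11, 16, 13, 14, 12, 10]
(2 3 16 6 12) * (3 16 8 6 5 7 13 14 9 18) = (2 16 5 7 13 14 9 18 3 8 6 12) = [0, 1, 16, 8, 4, 7, 12, 13, 6, 18, 10, 11, 2, 14, 9, 15, 5, 17, 3]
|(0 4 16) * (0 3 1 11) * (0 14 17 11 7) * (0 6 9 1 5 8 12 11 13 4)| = 20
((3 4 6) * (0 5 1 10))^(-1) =(0 10 1 5)(3 6 4) =[10, 5, 2, 6, 3, 0, 4, 7, 8, 9, 1]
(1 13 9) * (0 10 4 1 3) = [10, 13, 2, 0, 1, 5, 6, 7, 8, 3, 4, 11, 12, 9] = (0 10 4 1 13 9 3)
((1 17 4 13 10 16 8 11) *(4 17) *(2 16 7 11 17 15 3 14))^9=[0, 10, 8, 2, 7, 5, 6, 4, 15, 9, 1, 13, 12, 11, 16, 14, 17, 3]=(1 10)(2 8 15 14 16 17 3)(4 7)(11 13)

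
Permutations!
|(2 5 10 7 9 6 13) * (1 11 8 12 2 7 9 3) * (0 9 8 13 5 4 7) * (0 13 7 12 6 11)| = |(13)(0 9 11 7 3 1)(2 4 12)(5 10 8 6)| = 12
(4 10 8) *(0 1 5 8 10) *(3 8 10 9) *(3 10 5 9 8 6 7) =(0 1 9 10 8 4)(3 6 7) =[1, 9, 2, 6, 0, 5, 7, 3, 4, 10, 8]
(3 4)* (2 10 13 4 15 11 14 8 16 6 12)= [0, 1, 10, 15, 3, 5, 12, 7, 16, 9, 13, 14, 2, 4, 8, 11, 6]= (2 10 13 4 3 15 11 14 8 16 6 12)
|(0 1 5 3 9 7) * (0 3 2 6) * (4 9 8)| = |(0 1 5 2 6)(3 8 4 9 7)| = 5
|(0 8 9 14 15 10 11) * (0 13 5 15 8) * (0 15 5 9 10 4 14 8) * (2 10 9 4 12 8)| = |(0 15 12 8 9 2 10 11 13 4 14)| = 11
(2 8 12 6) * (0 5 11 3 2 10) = (0 5 11 3 2 8 12 6 10) = [5, 1, 8, 2, 4, 11, 10, 7, 12, 9, 0, 3, 6]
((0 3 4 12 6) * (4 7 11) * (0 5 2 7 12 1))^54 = (0 5 4 12 7)(1 6 11 3 2) = [5, 6, 1, 2, 12, 4, 11, 0, 8, 9, 10, 3, 7]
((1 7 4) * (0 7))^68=[0, 1, 2, 3, 4, 5, 6, 7]=(7)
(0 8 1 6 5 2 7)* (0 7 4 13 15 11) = (0 8 1 6 5 2 4 13 15 11) = [8, 6, 4, 3, 13, 2, 5, 7, 1, 9, 10, 0, 12, 15, 14, 11]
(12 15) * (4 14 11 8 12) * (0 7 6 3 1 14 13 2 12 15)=(0 7 6 3 1 14 11 8 15 4 13 2 12)=[7, 14, 12, 1, 13, 5, 3, 6, 15, 9, 10, 8, 0, 2, 11, 4]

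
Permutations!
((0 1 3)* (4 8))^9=(4 8)=[0, 1, 2, 3, 8, 5, 6, 7, 4]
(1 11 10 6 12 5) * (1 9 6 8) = [0, 11, 2, 3, 4, 9, 12, 7, 1, 6, 8, 10, 5] = (1 11 10 8)(5 9 6 12)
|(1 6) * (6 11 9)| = 4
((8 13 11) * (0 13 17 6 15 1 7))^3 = [8, 13, 2, 3, 4, 5, 7, 11, 15, 9, 10, 6, 12, 17, 14, 0, 16, 1] = (0 8 15)(1 13 17)(6 7 11)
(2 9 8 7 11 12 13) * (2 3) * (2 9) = [0, 1, 2, 9, 4, 5, 6, 11, 7, 8, 10, 12, 13, 3] = (3 9 8 7 11 12 13)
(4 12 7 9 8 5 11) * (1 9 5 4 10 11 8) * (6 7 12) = (12)(1 9)(4 6 7 5 8)(10 11) = [0, 9, 2, 3, 6, 8, 7, 5, 4, 1, 11, 10, 12]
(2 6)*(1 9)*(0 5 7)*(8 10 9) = (0 5 7)(1 8 10 9)(2 6) = [5, 8, 6, 3, 4, 7, 2, 0, 10, 1, 9]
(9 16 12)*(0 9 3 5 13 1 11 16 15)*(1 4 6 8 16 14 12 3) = [9, 11, 2, 5, 6, 13, 8, 7, 16, 15, 10, 14, 1, 4, 12, 0, 3] = (0 9 15)(1 11 14 12)(3 5 13 4 6 8 16)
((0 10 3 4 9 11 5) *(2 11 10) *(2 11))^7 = (0 11 5)(3 10 9 4) = [11, 1, 2, 10, 3, 0, 6, 7, 8, 4, 9, 5]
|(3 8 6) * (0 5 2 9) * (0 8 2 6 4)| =|(0 5 6 3 2 9 8 4)| =8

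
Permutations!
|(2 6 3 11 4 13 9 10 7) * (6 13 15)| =|(2 13 9 10 7)(3 11 4 15 6)| =5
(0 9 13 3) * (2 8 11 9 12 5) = (0 12 5 2 8 11 9 13 3) = [12, 1, 8, 0, 4, 2, 6, 7, 11, 13, 10, 9, 5, 3]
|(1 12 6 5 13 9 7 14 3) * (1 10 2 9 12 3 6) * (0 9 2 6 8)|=|(0 9 7 14 8)(1 3 10 6 5 13 12)|=35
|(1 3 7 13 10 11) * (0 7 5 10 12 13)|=10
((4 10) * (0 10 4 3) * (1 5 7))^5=[3, 7, 2, 10, 4, 1, 6, 5, 8, 9, 0]=(0 3 10)(1 7 5)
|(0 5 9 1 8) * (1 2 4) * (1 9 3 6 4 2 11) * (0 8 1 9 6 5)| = |(3 5)(4 6)(9 11)| = 2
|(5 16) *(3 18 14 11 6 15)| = |(3 18 14 11 6 15)(5 16)| = 6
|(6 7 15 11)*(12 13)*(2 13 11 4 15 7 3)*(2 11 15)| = |(2 13 12 15 4)(3 11 6)| = 15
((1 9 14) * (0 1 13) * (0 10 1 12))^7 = (0 12)(1 14 10 9 13) = [12, 14, 2, 3, 4, 5, 6, 7, 8, 13, 9, 11, 0, 1, 10]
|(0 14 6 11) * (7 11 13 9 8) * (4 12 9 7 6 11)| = |(0 14 11)(4 12 9 8 6 13 7)| = 21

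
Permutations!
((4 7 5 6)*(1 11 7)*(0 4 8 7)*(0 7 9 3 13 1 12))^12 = [0, 5, 2, 11, 4, 9, 3, 8, 13, 1, 10, 6, 12, 7] = (1 5 9)(3 11 6)(7 8 13)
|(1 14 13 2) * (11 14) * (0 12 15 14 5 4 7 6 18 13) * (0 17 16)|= |(0 12 15 14 17 16)(1 11 5 4 7 6 18 13 2)|= 18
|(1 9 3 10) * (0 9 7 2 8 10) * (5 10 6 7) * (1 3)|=|(0 9 1 5 10 3)(2 8 6 7)|=12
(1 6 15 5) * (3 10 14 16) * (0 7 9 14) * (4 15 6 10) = (0 7 9 14 16 3 4 15 5 1 10) = [7, 10, 2, 4, 15, 1, 6, 9, 8, 14, 0, 11, 12, 13, 16, 5, 3]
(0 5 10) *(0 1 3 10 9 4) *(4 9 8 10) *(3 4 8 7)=(0 5 7 3 8 10 1 4)=[5, 4, 2, 8, 0, 7, 6, 3, 10, 9, 1]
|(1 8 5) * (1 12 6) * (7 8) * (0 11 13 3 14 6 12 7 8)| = 10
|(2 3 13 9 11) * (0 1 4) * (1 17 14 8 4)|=|(0 17 14 8 4)(2 3 13 9 11)|=5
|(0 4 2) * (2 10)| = 4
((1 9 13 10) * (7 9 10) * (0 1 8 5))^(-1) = (0 5 8 10 1)(7 13 9) = [5, 0, 2, 3, 4, 8, 6, 13, 10, 7, 1, 11, 12, 9]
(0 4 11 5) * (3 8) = [4, 1, 2, 8, 11, 0, 6, 7, 3, 9, 10, 5] = (0 4 11 5)(3 8)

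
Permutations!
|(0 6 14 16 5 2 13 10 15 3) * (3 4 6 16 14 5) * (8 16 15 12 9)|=|(0 15 4 6 5 2 13 10 12 9 8 16 3)|=13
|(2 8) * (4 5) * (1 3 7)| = 6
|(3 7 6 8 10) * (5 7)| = |(3 5 7 6 8 10)| = 6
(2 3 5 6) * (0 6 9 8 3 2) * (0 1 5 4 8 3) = (0 6 1 5 9 3 4 8) = [6, 5, 2, 4, 8, 9, 1, 7, 0, 3]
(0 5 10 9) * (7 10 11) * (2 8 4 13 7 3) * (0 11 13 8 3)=[5, 1, 3, 2, 8, 13, 6, 10, 4, 11, 9, 0, 12, 7]=(0 5 13 7 10 9 11)(2 3)(4 8)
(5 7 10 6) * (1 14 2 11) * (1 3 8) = (1 14 2 11 3 8)(5 7 10 6) = [0, 14, 11, 8, 4, 7, 5, 10, 1, 9, 6, 3, 12, 13, 2]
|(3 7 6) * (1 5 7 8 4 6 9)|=|(1 5 7 9)(3 8 4 6)|=4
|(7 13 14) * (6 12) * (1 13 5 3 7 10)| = |(1 13 14 10)(3 7 5)(6 12)| = 12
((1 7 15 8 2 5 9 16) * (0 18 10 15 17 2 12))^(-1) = (0 12 8 15 10 18)(1 16 9 5 2 17 7) = [12, 16, 17, 3, 4, 2, 6, 1, 15, 5, 18, 11, 8, 13, 14, 10, 9, 7, 0]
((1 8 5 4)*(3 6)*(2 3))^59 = (1 4 5 8)(2 6 3) = [0, 4, 6, 2, 5, 8, 3, 7, 1]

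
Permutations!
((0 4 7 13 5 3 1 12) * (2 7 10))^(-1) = (0 12 1 3 5 13 7 2 10 4) = [12, 3, 10, 5, 0, 13, 6, 2, 8, 9, 4, 11, 1, 7]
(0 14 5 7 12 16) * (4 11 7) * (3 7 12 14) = (0 3 7 14 5 4 11 12 16) = [3, 1, 2, 7, 11, 4, 6, 14, 8, 9, 10, 12, 16, 13, 5, 15, 0]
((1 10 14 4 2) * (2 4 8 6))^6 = [0, 1, 2, 3, 4, 5, 6, 7, 8, 9, 10, 11, 12, 13, 14] = (14)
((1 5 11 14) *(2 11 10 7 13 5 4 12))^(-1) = (1 14 11 2 12 4)(5 13 7 10) = [0, 14, 12, 3, 1, 13, 6, 10, 8, 9, 5, 2, 4, 7, 11]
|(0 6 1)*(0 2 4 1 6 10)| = 6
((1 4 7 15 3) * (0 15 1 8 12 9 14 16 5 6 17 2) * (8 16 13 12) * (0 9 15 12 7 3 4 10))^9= (0 2 15 14 3 7 5 10 17 12 9 4 13 16 1 6)= [2, 6, 15, 7, 13, 10, 0, 5, 8, 4, 17, 11, 9, 16, 3, 14, 1, 12]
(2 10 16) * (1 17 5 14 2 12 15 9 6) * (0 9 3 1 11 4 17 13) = (0 9 6 11 4 17 5 14 2 10 16 12 15 3 1 13) = [9, 13, 10, 1, 17, 14, 11, 7, 8, 6, 16, 4, 15, 0, 2, 3, 12, 5]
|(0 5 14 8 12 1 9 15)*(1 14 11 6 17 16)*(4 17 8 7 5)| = |(0 4 17 16 1 9 15)(5 11 6 8 12 14 7)| = 7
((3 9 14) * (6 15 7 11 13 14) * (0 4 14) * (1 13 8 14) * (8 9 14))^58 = [1, 0, 2, 3, 13, 5, 11, 6, 8, 7, 10, 15, 12, 4, 14, 9] = (0 1)(4 13)(6 11 15 9 7)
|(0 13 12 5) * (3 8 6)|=12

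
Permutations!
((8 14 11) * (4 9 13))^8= (4 13 9)(8 11 14)= [0, 1, 2, 3, 13, 5, 6, 7, 11, 4, 10, 14, 12, 9, 8]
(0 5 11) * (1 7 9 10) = [5, 7, 2, 3, 4, 11, 6, 9, 8, 10, 1, 0] = (0 5 11)(1 7 9 10)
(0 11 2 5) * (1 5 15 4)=(0 11 2 15 4 1 5)=[11, 5, 15, 3, 1, 0, 6, 7, 8, 9, 10, 2, 12, 13, 14, 4]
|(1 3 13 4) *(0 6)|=|(0 6)(1 3 13 4)|=4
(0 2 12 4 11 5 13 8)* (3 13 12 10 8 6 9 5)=(0 2 10 8)(3 13 6 9 5 12 4 11)=[2, 1, 10, 13, 11, 12, 9, 7, 0, 5, 8, 3, 4, 6]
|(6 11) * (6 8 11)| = 2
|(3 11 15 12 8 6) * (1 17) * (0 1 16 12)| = 10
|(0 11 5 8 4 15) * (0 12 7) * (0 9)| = |(0 11 5 8 4 15 12 7 9)| = 9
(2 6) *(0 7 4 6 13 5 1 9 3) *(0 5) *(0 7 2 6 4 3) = [2, 9, 13, 5, 4, 1, 6, 3, 8, 0, 10, 11, 12, 7] = (0 2 13 7 3 5 1 9)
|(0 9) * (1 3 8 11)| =|(0 9)(1 3 8 11)| =4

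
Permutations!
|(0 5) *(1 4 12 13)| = |(0 5)(1 4 12 13)| = 4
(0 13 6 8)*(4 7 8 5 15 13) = (0 4 7 8)(5 15 13 6) = [4, 1, 2, 3, 7, 15, 5, 8, 0, 9, 10, 11, 12, 6, 14, 13]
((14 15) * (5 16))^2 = [0, 1, 2, 3, 4, 5, 6, 7, 8, 9, 10, 11, 12, 13, 14, 15, 16] = (16)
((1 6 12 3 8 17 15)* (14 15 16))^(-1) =(1 15 14 16 17 8 3 12 6) =[0, 15, 2, 12, 4, 5, 1, 7, 3, 9, 10, 11, 6, 13, 16, 14, 17, 8]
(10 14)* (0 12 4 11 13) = [12, 1, 2, 3, 11, 5, 6, 7, 8, 9, 14, 13, 4, 0, 10] = (0 12 4 11 13)(10 14)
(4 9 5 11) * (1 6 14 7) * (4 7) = [0, 6, 2, 3, 9, 11, 14, 1, 8, 5, 10, 7, 12, 13, 4] = (1 6 14 4 9 5 11 7)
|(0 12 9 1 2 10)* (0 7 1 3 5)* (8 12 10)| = 10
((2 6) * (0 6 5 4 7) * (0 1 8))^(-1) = (0 8 1 7 4 5 2 6) = [8, 7, 6, 3, 5, 2, 0, 4, 1]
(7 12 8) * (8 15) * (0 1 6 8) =[1, 6, 2, 3, 4, 5, 8, 12, 7, 9, 10, 11, 15, 13, 14, 0] =(0 1 6 8 7 12 15)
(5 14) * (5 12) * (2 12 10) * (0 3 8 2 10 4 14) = (0 3 8 2 12 5)(4 14) = [3, 1, 12, 8, 14, 0, 6, 7, 2, 9, 10, 11, 5, 13, 4]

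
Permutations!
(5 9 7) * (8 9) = (5 8 9 7) = [0, 1, 2, 3, 4, 8, 6, 5, 9, 7]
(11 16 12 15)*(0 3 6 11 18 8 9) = (0 3 6 11 16 12 15 18 8 9) = [3, 1, 2, 6, 4, 5, 11, 7, 9, 0, 10, 16, 15, 13, 14, 18, 12, 17, 8]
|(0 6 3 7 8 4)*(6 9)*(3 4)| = |(0 9 6 4)(3 7 8)| = 12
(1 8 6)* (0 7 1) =(0 7 1 8 6) =[7, 8, 2, 3, 4, 5, 0, 1, 6]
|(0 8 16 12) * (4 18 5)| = 12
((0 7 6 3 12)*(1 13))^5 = (1 13) = [0, 13, 2, 3, 4, 5, 6, 7, 8, 9, 10, 11, 12, 1]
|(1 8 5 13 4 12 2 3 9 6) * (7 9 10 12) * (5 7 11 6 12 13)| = |(1 8 7 9 12 2 3 10 13 4 11 6)| = 12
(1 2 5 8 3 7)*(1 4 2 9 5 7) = (1 9 5 8 3)(2 7 4) = [0, 9, 7, 1, 2, 8, 6, 4, 3, 5]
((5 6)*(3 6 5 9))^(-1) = (3 9 6) = [0, 1, 2, 9, 4, 5, 3, 7, 8, 6]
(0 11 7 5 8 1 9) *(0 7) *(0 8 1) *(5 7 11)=[5, 9, 2, 3, 4, 1, 6, 7, 0, 11, 10, 8]=(0 5 1 9 11 8)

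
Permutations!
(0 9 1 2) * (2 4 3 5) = [9, 4, 0, 5, 3, 2, 6, 7, 8, 1] = (0 9 1 4 3 5 2)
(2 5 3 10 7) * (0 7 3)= (0 7 2 5)(3 10)= [7, 1, 5, 10, 4, 0, 6, 2, 8, 9, 3]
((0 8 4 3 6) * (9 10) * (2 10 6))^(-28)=(0 2)(3 6)(4 9)(8 10)=[2, 1, 0, 6, 9, 5, 3, 7, 10, 4, 8]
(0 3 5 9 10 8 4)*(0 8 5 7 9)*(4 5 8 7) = (0 3 4 7 9 10 8 5) = [3, 1, 2, 4, 7, 0, 6, 9, 5, 10, 8]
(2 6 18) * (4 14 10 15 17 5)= (2 6 18)(4 14 10 15 17 5)= [0, 1, 6, 3, 14, 4, 18, 7, 8, 9, 15, 11, 12, 13, 10, 17, 16, 5, 2]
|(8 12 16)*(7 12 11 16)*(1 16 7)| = |(1 16 8 11 7 12)| = 6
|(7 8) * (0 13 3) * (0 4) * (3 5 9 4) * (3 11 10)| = 30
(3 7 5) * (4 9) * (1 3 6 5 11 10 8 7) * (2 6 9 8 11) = (1 3)(2 6 5 9 4 8 7)(10 11) = [0, 3, 6, 1, 8, 9, 5, 2, 7, 4, 11, 10]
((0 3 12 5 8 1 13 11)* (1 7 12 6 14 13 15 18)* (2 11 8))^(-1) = [11, 18, 5, 0, 4, 12, 3, 8, 13, 9, 10, 2, 7, 14, 6, 1, 16, 17, 15] = (0 11 2 5 12 7 8 13 14 6 3)(1 18 15)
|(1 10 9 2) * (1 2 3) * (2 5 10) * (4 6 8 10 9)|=|(1 2 5 9 3)(4 6 8 10)|=20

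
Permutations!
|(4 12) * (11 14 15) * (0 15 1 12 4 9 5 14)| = |(0 15 11)(1 12 9 5 14)| = 15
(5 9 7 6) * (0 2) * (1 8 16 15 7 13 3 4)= (0 2)(1 8 16 15 7 6 5 9 13 3 4)= [2, 8, 0, 4, 1, 9, 5, 6, 16, 13, 10, 11, 12, 3, 14, 7, 15]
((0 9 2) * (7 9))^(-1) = (0 2 9 7) = [2, 1, 9, 3, 4, 5, 6, 0, 8, 7]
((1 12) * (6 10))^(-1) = (1 12)(6 10) = [0, 12, 2, 3, 4, 5, 10, 7, 8, 9, 6, 11, 1]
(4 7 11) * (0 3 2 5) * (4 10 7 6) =[3, 1, 5, 2, 6, 0, 4, 11, 8, 9, 7, 10] =(0 3 2 5)(4 6)(7 11 10)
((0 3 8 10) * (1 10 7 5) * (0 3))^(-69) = [0, 8, 2, 5, 4, 3, 6, 10, 1, 9, 7] = (1 8)(3 5)(7 10)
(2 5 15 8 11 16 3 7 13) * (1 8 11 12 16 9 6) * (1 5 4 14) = [0, 8, 4, 7, 14, 15, 5, 13, 12, 6, 10, 9, 16, 2, 1, 11, 3] = (1 8 12 16 3 7 13 2 4 14)(5 15 11 9 6)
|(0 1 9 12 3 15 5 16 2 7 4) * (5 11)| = |(0 1 9 12 3 15 11 5 16 2 7 4)| = 12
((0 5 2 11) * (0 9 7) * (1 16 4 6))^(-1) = [7, 6, 5, 3, 16, 0, 4, 9, 8, 11, 10, 2, 12, 13, 14, 15, 1] = (0 7 9 11 2 5)(1 6 4 16)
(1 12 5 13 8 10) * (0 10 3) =(0 10 1 12 5 13 8 3) =[10, 12, 2, 0, 4, 13, 6, 7, 3, 9, 1, 11, 5, 8]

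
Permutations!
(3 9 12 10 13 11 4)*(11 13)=[0, 1, 2, 9, 3, 5, 6, 7, 8, 12, 11, 4, 10, 13]=(13)(3 9 12 10 11 4)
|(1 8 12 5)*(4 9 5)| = |(1 8 12 4 9 5)| = 6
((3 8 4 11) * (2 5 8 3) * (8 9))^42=(11)=[0, 1, 2, 3, 4, 5, 6, 7, 8, 9, 10, 11]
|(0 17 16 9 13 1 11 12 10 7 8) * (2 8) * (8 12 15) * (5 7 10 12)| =|(0 17 16 9 13 1 11 15 8)(2 5 7)| =9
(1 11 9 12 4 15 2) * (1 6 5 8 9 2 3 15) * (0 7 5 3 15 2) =[7, 11, 6, 2, 1, 8, 3, 5, 9, 12, 10, 0, 4, 13, 14, 15] =(15)(0 7 5 8 9 12 4 1 11)(2 6 3)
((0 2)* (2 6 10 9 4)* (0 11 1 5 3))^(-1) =(0 3 5 1 11 2 4 9 10 6) =[3, 11, 4, 5, 9, 1, 0, 7, 8, 10, 6, 2]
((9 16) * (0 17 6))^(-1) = [6, 1, 2, 3, 4, 5, 17, 7, 8, 16, 10, 11, 12, 13, 14, 15, 9, 0] = (0 6 17)(9 16)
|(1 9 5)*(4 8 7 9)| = 6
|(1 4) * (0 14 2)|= |(0 14 2)(1 4)|= 6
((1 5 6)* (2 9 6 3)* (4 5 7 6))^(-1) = (1 6 7)(2 3 5 4 9) = [0, 6, 3, 5, 9, 4, 7, 1, 8, 2]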